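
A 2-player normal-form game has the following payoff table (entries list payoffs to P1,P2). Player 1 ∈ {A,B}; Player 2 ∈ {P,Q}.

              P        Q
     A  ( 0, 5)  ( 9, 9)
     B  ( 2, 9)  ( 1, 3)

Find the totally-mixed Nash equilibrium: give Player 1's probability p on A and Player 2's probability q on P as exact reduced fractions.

p=3/5, q=4/5

P1 indiff ⇒ q·0+(1-q)·9 = q·2+(1-q)·1 ⇒ q(-2) = (1-q)(-8) ⇒ q = 4/5
P2 indiff ⇒ p·5+(1-p)·9 = p·9+(1-p)·3 ⇒ p(-4) = (1-p)(-6) ⇒ p = 3/5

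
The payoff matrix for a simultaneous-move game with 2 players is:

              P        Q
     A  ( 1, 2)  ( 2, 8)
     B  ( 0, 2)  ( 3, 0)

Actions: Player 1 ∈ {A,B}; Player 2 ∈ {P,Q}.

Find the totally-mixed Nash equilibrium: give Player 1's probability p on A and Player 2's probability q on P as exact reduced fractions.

P1 mixes 1/4 on A; P2 mixes 1/2 on P

P1 indiff ⇒ q·1+(1-q)·2 = q·0+(1-q)·3 ⇒ q(1) = (1-q)(1) ⇒ q = 1/2
P2 indiff ⇒ p·2+(1-p)·2 = p·8+(1-p)·0 ⇒ p(-6) = (1-p)(-2) ⇒ p = 1/4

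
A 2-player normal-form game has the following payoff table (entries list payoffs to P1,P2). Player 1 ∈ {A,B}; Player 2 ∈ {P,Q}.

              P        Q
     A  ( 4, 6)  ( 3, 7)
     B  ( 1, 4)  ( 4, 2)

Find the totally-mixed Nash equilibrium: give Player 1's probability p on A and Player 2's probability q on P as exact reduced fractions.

P1 mixes 2/3 on A; P2 mixes 1/4 on P

P1 indiff ⇒ q·4+(1-q)·3 = q·1+(1-q)·4 ⇒ q(3) = (1-q)(1) ⇒ q = 1/4
P2 indiff ⇒ p·6+(1-p)·4 = p·7+(1-p)·2 ⇒ p(-1) = (1-p)(-2) ⇒ p = 2/3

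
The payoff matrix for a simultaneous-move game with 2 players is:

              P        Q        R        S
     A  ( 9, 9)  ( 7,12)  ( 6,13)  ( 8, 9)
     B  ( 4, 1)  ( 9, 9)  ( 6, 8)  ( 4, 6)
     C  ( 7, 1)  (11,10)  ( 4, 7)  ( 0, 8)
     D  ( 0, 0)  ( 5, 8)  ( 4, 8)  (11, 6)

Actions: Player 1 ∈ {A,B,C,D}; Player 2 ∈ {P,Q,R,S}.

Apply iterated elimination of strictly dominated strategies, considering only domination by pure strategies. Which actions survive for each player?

IESDS → P1:{A,B,C} P2:{Q,R}

P2 drop P (Q beats it: A:12>9 B:9>1 C:10>1 D:8>0)
P2 drop S (Q beats it: A:12>9 B:9>6 C:10>8 D:8>6)
P1 drop D (A beats it: Q:7>5 R:6>4)
P1→{A,B,C} P2→{Q,R}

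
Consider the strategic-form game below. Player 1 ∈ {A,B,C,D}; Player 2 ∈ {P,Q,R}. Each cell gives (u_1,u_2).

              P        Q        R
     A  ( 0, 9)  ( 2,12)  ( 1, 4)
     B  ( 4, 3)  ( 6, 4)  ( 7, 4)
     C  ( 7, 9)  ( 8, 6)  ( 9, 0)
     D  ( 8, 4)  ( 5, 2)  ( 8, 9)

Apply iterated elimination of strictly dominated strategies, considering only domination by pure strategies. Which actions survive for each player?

Survivors P1:{C,D} P2:{P,R}

P1 drop A (B beats it: P:4>0 Q:6>2 R:7>1)
P1 drop B (C beats it: P:7>4 Q:8>6 R:9>7)
P2 drop Q (P beats it: C:9>6 D:4>2)
P1→{C,D} P2→{P,R}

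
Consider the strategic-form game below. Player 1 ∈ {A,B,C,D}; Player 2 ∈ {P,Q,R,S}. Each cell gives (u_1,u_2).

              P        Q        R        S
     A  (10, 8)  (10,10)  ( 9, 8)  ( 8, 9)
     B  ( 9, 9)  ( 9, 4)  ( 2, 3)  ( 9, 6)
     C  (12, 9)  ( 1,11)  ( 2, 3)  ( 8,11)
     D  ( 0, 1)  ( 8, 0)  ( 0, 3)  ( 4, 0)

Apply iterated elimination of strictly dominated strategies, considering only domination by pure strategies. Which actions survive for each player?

IESDS → P1:{A,B,C} P2:{P,Q,S}

P1 drop D (A beats it: P:10>0 Q:10>8 R:9>0 S:8>4)
P2 drop R (Q beats it: A:10>8 B:4>3 C:11>3)
P1→{A,B,C} P2→{P,Q,S}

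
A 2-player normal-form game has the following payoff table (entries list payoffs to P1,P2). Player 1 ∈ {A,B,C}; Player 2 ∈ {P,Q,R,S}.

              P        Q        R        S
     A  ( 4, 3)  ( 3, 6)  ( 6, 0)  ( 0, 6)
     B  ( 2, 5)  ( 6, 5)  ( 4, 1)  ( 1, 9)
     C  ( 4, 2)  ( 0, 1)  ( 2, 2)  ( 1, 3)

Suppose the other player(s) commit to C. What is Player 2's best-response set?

P2 best: {S}

u_2(P vs C) = 2
u_2(Q vs C) = 1
u_2(R vs C) = 2
u_2(S vs C) = 3
max payoff 3 at {S}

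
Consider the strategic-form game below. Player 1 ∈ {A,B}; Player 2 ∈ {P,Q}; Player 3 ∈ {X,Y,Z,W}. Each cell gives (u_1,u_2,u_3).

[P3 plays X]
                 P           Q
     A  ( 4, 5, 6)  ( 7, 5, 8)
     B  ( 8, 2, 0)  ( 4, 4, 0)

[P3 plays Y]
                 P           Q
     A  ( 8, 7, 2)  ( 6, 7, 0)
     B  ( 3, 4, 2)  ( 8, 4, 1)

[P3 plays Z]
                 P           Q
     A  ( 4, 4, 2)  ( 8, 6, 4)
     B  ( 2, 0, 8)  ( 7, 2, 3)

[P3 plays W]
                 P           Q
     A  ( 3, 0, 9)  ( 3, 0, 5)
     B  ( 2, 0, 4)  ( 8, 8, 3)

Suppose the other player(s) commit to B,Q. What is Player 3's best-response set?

u_3(X vs B,Q) = 0
u_3(Y vs B,Q) = 1
u_3(Z vs B,Q) = 3
u_3(W vs B,Q) = 3
max payoff 3 at {Z,W}

BR_3 = {Z,W}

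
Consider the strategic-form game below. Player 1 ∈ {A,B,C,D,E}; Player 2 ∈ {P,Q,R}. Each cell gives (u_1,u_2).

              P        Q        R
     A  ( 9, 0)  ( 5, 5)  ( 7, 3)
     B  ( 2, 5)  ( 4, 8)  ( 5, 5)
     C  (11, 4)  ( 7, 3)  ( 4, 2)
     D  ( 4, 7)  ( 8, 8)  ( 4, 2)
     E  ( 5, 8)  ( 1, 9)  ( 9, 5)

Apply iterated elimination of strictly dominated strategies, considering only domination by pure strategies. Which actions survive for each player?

Remaining: P1:{C,D} P2:{P,Q}

P1 drop B (A beats it: P:9>2 Q:5>4 R:7>5)
P2 drop R (Q beats it: A:5>3 C:3>2 D:8>2 E:9>5)
P1 drop A (C beats it: P:11>9 Q:7>5)
P1 drop E (C beats it: P:11>5 Q:7>1)
P1→{C,D} P2→{P,Q}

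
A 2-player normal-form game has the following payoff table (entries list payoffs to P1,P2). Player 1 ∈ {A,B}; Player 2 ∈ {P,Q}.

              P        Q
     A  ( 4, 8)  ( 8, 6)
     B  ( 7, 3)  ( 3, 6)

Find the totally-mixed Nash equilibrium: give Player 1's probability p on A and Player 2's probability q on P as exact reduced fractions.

P1 indiff ⇒ q·4+(1-q)·8 = q·7+(1-q)·3 ⇒ q(-3) = (1-q)(-5) ⇒ q = 5/8
P2 indiff ⇒ p·8+(1-p)·3 = p·6+(1-p)·6 ⇒ p(2) = (1-p)(3) ⇒ p = 3/5

(p,q) = (3/5, 5/8)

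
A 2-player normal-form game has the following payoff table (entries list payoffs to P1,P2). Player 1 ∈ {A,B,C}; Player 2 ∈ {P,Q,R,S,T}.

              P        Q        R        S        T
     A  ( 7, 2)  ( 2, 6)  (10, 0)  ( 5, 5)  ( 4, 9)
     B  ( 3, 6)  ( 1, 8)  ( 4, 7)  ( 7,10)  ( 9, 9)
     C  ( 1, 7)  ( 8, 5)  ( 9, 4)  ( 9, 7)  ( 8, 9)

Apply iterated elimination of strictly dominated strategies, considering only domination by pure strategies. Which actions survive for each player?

Remaining: P1:{B,C} P2:{S,T}

P2 drop P (T beats it: A:9>2 B:9>6 C:9>7)
P2 drop Q (T beats it: A:9>6 B:9>8 C:9>5)
P2 drop R (S beats it: A:5>0 B:10>7 C:7>4)
P1 drop A (B beats it: S:7>5 T:9>4)
P1→{B,C} P2→{S,T}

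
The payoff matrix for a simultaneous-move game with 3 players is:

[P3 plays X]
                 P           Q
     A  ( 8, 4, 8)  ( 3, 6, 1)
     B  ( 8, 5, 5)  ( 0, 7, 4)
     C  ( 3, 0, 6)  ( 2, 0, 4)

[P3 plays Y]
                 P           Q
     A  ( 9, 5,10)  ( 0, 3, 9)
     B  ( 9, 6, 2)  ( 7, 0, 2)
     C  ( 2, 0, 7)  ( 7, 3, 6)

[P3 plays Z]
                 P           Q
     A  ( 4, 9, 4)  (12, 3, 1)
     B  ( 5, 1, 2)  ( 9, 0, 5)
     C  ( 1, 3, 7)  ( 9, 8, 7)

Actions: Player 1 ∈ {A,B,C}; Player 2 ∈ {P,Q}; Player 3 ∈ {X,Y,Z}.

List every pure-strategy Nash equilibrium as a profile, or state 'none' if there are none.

(A,P,X): not NE [P2→Q gives 6>4; P3→Y gives 10>8]
(A,P,Y): NE
(A,P,Z): not NE [P1→B gives 5>4; P3→Y gives 10>4]
(A,Q,X): not NE [P3→Y gives 9>1]
(A,Q,Y): not NE [P1→C gives 7>0; P2→P gives 5>3]
(A,Q,Z): not NE [P2→P gives 9>3; P3→Y gives 9>1]
(B,P,X): not NE [P2→Q gives 7>5]
(B,P,Y): not NE [P3→X gives 5>2]
(B,P,Z): not NE [P3→X gives 5>2]
(B,Q,X): not NE [P1→A gives 3>0; P3→Z gives 5>4]
(B,Q,Y): not NE [P2→P gives 6>0; P3→Z gives 5>2]
(B,Q,Z): not NE [P1→A gives 12>9; P2→P gives 1>0]
(C,P,X): not NE [P1→B gives 8>3; P3→Z gives 7>6]
(C,P,Y): not NE [P1→B gives 9>2; P2→Q gives 3>0]
(C,P,Z): not NE [P1→B gives 5>1; P2→Q gives 8>3]
(C,Q,X): not NE [P1→A gives 3>2; P3→Z gives 7>4]
(C,Q,Y): not NE [P3→Z gives 7>6]
(C,Q,Z): not NE [P1→A gives 12>9]

PSNE = {(A,P,Y)}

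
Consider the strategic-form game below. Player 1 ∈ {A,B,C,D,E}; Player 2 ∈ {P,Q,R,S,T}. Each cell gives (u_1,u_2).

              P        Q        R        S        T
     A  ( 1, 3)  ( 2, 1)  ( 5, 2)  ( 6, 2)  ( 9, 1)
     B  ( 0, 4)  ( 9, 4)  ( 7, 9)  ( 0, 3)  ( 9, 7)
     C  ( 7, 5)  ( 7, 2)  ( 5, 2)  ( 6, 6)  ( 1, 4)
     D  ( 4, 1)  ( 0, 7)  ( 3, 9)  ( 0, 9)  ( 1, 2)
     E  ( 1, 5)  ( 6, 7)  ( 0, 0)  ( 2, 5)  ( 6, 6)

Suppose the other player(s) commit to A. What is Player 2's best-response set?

u_2(P vs A) = 3
u_2(Q vs A) = 1
u_2(R vs A) = 2
u_2(S vs A) = 2
u_2(T vs A) = 1
max payoff 3 at {P}

BR_2 = {P}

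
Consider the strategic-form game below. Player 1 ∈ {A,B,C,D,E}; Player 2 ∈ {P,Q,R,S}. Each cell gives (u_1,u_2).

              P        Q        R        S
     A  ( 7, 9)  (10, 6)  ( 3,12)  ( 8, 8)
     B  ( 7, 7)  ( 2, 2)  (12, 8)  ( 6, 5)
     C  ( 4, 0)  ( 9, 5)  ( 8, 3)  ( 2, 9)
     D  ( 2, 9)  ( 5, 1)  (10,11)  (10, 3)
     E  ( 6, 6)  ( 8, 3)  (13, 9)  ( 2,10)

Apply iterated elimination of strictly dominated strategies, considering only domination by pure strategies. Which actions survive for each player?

Survivors P1:{B,D,E} P2:{R,S}

P2 drop P (R beats it: A:12>9 B:8>7 C:3>0 D:11>9 E:9>6)
P2 drop Q (S beats it: A:8>6 B:5>2 C:9>5 D:3>1 E:10>3)
P1 drop A (D beats it: R:10>3 S:10>8)
P1 drop C (B beats it: R:12>8 S:6>2)
P1→{B,D,E} P2→{R,S}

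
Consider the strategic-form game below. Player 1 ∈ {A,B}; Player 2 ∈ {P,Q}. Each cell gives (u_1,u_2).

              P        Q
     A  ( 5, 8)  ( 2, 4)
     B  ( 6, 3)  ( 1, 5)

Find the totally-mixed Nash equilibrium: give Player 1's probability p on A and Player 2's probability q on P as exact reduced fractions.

P1 mixes 1/3 on A; P2 mixes 1/2 on P

P1 indiff ⇒ q·5+(1-q)·2 = q·6+(1-q)·1 ⇒ q(-1) = (1-q)(-1) ⇒ q = 1/2
P2 indiff ⇒ p·8+(1-p)·3 = p·4+(1-p)·5 ⇒ p(4) = (1-p)(2) ⇒ p = 1/3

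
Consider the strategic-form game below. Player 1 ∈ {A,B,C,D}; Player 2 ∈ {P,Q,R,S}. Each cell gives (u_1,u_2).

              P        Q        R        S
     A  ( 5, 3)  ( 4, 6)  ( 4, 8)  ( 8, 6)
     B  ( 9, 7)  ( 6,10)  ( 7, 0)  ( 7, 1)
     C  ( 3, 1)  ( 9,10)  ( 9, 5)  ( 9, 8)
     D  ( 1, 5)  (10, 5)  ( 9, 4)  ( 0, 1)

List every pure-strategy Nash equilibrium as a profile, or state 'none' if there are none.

NE set: (D,Q)

(A,P): not NE [P1→B gives 9>5; P2→R gives 8>3]
(A,Q): not NE [P1→D gives 10>4; P2→R gives 8>6]
(A,R): not NE [P1→D gives 9>4]
(A,S): not NE [P1→C gives 9>8; P2→R gives 8>6]
(B,P): not NE [P2→Q gives 10>7]
(B,Q): not NE [P1→D gives 10>6]
(B,R): not NE [P1→D gives 9>7; P2→Q gives 10>0]
(B,S): not NE [P1→C gives 9>7; P2→Q gives 10>1]
(C,P): not NE [P1→B gives 9>3; P2→Q gives 10>1]
(C,Q): not NE [P1→D gives 10>9]
(C,R): not NE [P2→Q gives 10>5]
(C,S): not NE [P2→Q gives 10>8]
(D,P): not NE [P1→B gives 9>1]
(D,Q): NE
(D,R): not NE [P2→Q gives 5>4]
(D,S): not NE [P1→C gives 9>0; P2→Q gives 5>1]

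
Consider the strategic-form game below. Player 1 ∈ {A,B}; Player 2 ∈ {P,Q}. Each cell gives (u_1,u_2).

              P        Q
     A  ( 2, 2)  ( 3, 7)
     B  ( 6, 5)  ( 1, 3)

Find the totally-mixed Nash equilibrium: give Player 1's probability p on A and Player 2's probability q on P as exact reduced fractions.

p=2/7, q=1/3

P1 indiff ⇒ q·2+(1-q)·3 = q·6+(1-q)·1 ⇒ q(-4) = (1-q)(-2) ⇒ q = 1/3
P2 indiff ⇒ p·2+(1-p)·5 = p·7+(1-p)·3 ⇒ p(-5) = (1-p)(-2) ⇒ p = 2/7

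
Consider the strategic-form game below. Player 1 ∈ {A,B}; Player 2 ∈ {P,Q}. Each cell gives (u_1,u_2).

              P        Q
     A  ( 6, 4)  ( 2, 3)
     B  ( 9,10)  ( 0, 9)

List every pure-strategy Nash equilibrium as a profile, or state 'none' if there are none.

NE set: (B,P)

(A,P): not NE [P1→B gives 9>6]
(A,Q): not NE [P2→P gives 4>3]
(B,P): NE
(B,Q): not NE [P1→A gives 2>0; P2→P gives 10>9]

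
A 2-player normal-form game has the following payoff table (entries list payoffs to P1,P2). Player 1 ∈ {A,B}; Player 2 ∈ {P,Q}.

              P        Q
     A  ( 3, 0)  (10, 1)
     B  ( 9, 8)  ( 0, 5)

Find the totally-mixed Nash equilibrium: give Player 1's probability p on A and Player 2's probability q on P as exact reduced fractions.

P1 indiff ⇒ q·3+(1-q)·10 = q·9+(1-q)·0 ⇒ q(-6) = (1-q)(-10) ⇒ q = 5/8
P2 indiff ⇒ p·0+(1-p)·8 = p·1+(1-p)·5 ⇒ p(-1) = (1-p)(-3) ⇒ p = 3/4

P1 mixes 3/4 on A; P2 mixes 5/8 on P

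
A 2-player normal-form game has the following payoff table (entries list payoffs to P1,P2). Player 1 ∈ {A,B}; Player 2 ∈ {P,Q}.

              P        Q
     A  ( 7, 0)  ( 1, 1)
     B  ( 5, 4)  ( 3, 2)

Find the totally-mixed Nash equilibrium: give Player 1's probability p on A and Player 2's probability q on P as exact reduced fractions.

(p,q) = (2/3, 1/2)

P1 indiff ⇒ q·7+(1-q)·1 = q·5+(1-q)·3 ⇒ q(2) = (1-q)(2) ⇒ q = 1/2
P2 indiff ⇒ p·0+(1-p)·4 = p·1+(1-p)·2 ⇒ p(-1) = (1-p)(-2) ⇒ p = 2/3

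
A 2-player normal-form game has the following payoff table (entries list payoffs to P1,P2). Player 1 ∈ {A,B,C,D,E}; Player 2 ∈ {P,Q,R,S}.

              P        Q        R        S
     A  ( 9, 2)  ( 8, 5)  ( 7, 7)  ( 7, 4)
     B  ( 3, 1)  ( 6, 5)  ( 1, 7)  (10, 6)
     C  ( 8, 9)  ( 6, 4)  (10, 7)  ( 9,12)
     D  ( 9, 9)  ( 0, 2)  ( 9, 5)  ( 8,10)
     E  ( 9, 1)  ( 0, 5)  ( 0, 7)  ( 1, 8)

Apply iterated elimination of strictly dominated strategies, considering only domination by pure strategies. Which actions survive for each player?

P2 drop P (S beats it: A:4>2 B:6>1 C:12>9 D:10>9 E:8>1)
P1 drop D (C beats it: Q:6>0 R:10>9 S:9>8)
P1 drop E (A beats it: Q:8>0 R:7>0 S:7>1)
P2 drop Q (R beats it: A:7>5 B:7>5 C:7>4)
P1 drop A (C beats it: R:10>7 S:9>7)
P1→{B,C} P2→{R,S}

IESDS → P1:{B,C} P2:{R,S}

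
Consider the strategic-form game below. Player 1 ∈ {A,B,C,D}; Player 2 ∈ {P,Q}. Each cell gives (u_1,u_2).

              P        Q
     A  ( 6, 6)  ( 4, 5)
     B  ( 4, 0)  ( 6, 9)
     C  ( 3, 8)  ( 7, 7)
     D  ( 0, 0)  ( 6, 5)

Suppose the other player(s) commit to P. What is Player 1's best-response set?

P1 best: {A}

u_1(A vs P) = 6
u_1(B vs P) = 4
u_1(C vs P) = 3
u_1(D vs P) = 0
max payoff 6 at {A}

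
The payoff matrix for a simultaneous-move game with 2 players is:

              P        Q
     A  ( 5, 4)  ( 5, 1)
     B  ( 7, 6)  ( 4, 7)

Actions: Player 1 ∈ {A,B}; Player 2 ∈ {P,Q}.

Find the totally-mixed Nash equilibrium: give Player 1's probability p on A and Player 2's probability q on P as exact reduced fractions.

(p,q) = (1/4, 1/3)

P1 indiff ⇒ q·5+(1-q)·5 = q·7+(1-q)·4 ⇒ q(-2) = (1-q)(-1) ⇒ q = 1/3
P2 indiff ⇒ p·4+(1-p)·6 = p·1+(1-p)·7 ⇒ p(3) = (1-p)(1) ⇒ p = 1/4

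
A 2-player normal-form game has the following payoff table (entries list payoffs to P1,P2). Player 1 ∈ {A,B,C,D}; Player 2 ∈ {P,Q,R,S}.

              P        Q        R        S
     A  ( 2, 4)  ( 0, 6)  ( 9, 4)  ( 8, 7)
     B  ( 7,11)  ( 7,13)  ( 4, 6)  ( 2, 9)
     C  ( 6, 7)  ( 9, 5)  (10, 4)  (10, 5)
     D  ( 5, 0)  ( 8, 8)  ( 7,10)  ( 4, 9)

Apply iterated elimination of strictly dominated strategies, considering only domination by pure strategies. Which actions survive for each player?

P1 drop A (C beats it: P:6>2 Q:9>0 R:10>9 S:10>8)
P1 drop D (C beats it: P:6>5 Q:9>8 R:10>7 S:10>4)
P2 drop R (P beats it: B:11>6 C:7>4)
P2 drop S (P beats it: B:11>9 C:7>5)
P1→{B,C} P2→{P,Q}

IESDS → P1:{B,C} P2:{P,Q}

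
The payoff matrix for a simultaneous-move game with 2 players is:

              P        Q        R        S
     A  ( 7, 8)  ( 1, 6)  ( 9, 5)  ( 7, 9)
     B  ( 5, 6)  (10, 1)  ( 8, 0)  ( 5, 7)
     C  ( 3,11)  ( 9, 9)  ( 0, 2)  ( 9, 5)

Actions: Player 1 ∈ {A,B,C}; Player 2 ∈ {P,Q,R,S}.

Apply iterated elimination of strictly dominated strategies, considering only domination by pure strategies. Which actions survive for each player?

Survivors P1:{A,C} P2:{P,S}

P2 drop Q (P beats it: A:8>6 B:6>1 C:11>9)
P1 drop B (A beats it: P:7>5 R:9>8 S:7>5)
P2 drop R (P beats it: A:8>5 C:11>2)
P1→{A,C} P2→{P,S}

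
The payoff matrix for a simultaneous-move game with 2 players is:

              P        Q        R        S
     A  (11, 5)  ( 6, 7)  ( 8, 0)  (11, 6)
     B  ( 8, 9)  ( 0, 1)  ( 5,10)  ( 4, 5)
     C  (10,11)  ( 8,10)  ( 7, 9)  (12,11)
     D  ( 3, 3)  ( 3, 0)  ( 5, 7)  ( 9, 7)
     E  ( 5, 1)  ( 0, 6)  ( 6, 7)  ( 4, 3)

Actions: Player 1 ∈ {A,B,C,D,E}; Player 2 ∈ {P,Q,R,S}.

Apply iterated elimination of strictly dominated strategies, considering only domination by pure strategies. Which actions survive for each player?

P1 drop B (A beats it: P:11>8 Q:6>0 R:8>5 S:11>4)
P1 drop D (A beats it: P:11>3 Q:6>3 R:8>5 S:11>9)
P1 drop E (A beats it: P:11>5 Q:6>0 R:8>6 S:11>4)
P2 drop R (P beats it: A:5>0 C:11>9)
P1→{A,C} P2→{P,Q,S}

Survivors P1:{A,C} P2:{P,Q,S}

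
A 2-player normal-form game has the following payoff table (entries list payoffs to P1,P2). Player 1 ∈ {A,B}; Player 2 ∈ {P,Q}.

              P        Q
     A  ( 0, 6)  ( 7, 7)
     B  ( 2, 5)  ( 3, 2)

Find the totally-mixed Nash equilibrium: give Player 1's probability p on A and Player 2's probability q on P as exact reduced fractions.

P1 indiff ⇒ q·0+(1-q)·7 = q·2+(1-q)·3 ⇒ q(-2) = (1-q)(-4) ⇒ q = 2/3
P2 indiff ⇒ p·6+(1-p)·5 = p·7+(1-p)·2 ⇒ p(-1) = (1-p)(-3) ⇒ p = 3/4

p=3/4, q=2/3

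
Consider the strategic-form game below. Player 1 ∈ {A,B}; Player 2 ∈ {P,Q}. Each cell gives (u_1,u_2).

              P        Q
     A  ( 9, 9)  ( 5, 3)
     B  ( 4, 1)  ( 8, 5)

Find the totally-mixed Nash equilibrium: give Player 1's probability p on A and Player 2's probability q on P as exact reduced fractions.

p=2/5, q=3/8

P1 indiff ⇒ q·9+(1-q)·5 = q·4+(1-q)·8 ⇒ q(5) = (1-q)(3) ⇒ q = 3/8
P2 indiff ⇒ p·9+(1-p)·1 = p·3+(1-p)·5 ⇒ p(6) = (1-p)(4) ⇒ p = 2/5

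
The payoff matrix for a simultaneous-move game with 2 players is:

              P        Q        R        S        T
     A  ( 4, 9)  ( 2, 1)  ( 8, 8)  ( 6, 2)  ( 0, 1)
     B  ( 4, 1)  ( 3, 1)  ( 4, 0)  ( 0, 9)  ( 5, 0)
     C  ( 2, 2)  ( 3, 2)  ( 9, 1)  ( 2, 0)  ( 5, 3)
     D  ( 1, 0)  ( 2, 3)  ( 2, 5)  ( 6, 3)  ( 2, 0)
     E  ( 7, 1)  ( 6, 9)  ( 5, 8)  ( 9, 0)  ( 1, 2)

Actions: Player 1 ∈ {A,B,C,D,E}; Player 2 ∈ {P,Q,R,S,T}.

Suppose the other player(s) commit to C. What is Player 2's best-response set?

BR_2 = {T}

u_2(P vs C) = 2
u_2(Q vs C) = 2
u_2(R vs C) = 1
u_2(S vs C) = 0
u_2(T vs C) = 3
max payoff 3 at {T}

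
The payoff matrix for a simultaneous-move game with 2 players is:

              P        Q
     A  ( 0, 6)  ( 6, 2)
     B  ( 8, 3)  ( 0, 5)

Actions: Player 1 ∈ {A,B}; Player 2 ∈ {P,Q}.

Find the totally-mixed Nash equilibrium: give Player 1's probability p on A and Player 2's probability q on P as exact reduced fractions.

P1 mixes 1/3 on A; P2 mixes 3/7 on P

P1 indiff ⇒ q·0+(1-q)·6 = q·8+(1-q)·0 ⇒ q(-8) = (1-q)(-6) ⇒ q = 3/7
P2 indiff ⇒ p·6+(1-p)·3 = p·2+(1-p)·5 ⇒ p(4) = (1-p)(2) ⇒ p = 1/3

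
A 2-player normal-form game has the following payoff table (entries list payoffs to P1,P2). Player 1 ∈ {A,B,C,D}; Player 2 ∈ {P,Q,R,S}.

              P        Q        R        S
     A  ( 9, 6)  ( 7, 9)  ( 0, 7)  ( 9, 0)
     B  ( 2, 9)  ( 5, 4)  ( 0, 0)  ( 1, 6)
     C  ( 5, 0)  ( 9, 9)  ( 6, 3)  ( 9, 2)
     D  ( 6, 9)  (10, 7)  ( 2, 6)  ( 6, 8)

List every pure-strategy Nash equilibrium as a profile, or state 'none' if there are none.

Equilibria: none

(A,P): not NE [P2→Q gives 9>6]
(A,Q): not NE [P1→D gives 10>7]
(A,R): not NE [P1→C gives 6>0; P2→Q gives 9>7]
(A,S): not NE [P2→Q gives 9>0]
(B,P): not NE [P1→A gives 9>2]
(B,Q): not NE [P1→D gives 10>5; P2→P gives 9>4]
(B,R): not NE [P1→C gives 6>0; P2→P gives 9>0]
(B,S): not NE [P1→C gives 9>1; P2→P gives 9>6]
(C,P): not NE [P1→A gives 9>5; P2→Q gives 9>0]
(C,Q): not NE [P1→D gives 10>9]
(C,R): not NE [P2→Q gives 9>3]
(C,S): not NE [P2→Q gives 9>2]
(D,P): not NE [P1→A gives 9>6]
(D,Q): not NE [P2→P gives 9>7]
(D,R): not NE [P1→C gives 6>2; P2→P gives 9>6]
(D,S): not NE [P1→C gives 9>6; P2→P gives 9>8]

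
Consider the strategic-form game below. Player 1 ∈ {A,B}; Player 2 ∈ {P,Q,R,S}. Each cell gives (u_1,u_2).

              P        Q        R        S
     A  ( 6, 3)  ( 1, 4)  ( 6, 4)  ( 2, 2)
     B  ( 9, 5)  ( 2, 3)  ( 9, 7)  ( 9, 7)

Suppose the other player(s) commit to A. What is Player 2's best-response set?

argmax u_2 = {Q,R}

u_2(P vs A) = 3
u_2(Q vs A) = 4
u_2(R vs A) = 4
u_2(S vs A) = 2
max payoff 4 at {Q,R}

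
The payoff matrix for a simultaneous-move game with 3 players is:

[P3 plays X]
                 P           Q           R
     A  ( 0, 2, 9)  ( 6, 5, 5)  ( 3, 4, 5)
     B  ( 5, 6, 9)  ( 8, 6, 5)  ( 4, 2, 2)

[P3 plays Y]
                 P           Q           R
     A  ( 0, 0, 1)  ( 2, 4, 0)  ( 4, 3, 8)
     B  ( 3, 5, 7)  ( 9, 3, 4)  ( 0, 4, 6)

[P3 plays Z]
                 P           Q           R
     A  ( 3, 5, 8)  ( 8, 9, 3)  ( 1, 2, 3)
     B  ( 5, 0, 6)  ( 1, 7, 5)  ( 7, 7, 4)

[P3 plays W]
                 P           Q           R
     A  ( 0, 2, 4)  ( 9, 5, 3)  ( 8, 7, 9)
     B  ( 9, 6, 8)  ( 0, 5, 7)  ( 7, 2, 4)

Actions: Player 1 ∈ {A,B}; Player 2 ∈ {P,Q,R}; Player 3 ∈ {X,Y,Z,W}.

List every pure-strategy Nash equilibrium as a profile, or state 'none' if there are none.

Nash profiles: (A,R,W), (B,P,X)

(A,P,X): not NE [P1→B gives 5>0; P2→Q gives 5>2]
(A,P,Y): not NE [P1→B gives 3>0; P2→Q gives 4>0; P3→X gives 9>1]
(A,P,Z): not NE [P1→B gives 5>3; P2→Q gives 9>5; P3→X gives 9>8]
(A,P,W): not NE [P1→B gives 9>0; P2→R gives 7>2; P3→X gives 9>4]
(A,Q,X): not NE [P1→B gives 8>6]
(A,Q,Y): not NE [P1→B gives 9>2; P3→X gives 5>0]
(A,Q,Z): not NE [P3→X gives 5>3]
(A,Q,W): not NE [P2→R gives 7>5; P3→X gives 5>3]
(A,R,X): not NE [P1→B gives 4>3; P2→Q gives 5>4; P3→W gives 9>5]
(A,R,Y): not NE [P2→Q gives 4>3; P3→W gives 9>8]
(A,R,Z): not NE [P1→B gives 7>1; P2→Q gives 9>2; P3→W gives 9>3]
(A,R,W): NE
(B,P,X): NE
(B,P,Y): not NE [P3→X gives 9>7]
(B,P,Z): not NE [P2→R gives 7>0; P3→X gives 9>6]
(B,P,W): not NE [P3→X gives 9>8]
(B,Q,X): not NE [P3→W gives 7>5]
(B,Q,Y): not NE [P2→P gives 5>3; P3→W gives 7>4]
(B,Q,Z): not NE [P1→A gives 8>1; P3→W gives 7>5]
(B,Q,W): not NE [P1→A gives 9>0; P2→P gives 6>5]
(B,R,X): not NE [P2→Q gives 6>2; P3→Y gives 6>2]
(B,R,Y): not NE [P1→A gives 4>0; P2→P gives 5>4]
(B,R,Z): not NE [P3→Y gives 6>4]
(B,R,W): not NE [P1→A gives 8>7; P2→P gives 6>2; P3→Y gives 6>4]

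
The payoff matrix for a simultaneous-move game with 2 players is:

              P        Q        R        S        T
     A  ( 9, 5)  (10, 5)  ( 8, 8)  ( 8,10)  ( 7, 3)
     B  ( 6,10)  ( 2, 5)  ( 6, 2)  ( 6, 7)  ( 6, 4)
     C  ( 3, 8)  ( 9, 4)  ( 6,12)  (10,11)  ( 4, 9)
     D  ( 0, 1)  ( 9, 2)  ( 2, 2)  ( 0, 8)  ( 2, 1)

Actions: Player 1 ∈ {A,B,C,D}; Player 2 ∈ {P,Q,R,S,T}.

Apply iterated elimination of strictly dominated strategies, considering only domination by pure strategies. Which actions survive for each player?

Remaining: P1:{A,C} P2:{R,S}

P1 drop B (A beats it: P:9>6 Q:10>2 R:8>6 S:8>6 T:7>6)
P1 drop D (A beats it: P:9>0 Q:10>9 R:8>2 S:8>0 T:7>2)
P2 drop P (R beats it: A:8>5 C:12>8)
P2 drop Q (R beats it: A:8>5 C:12>4)
P2 drop T (R beats it: A:8>3 C:12>9)
P1→{A,C} P2→{R,S}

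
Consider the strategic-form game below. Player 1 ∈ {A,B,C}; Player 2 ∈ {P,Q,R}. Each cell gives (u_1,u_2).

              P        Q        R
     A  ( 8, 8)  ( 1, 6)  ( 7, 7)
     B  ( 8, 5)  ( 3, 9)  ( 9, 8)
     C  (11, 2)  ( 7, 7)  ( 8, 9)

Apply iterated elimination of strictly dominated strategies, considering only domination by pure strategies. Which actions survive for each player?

P1 drop A (C beats it: P:11>8 Q:7>1 R:8>7)
P2 drop P (Q beats it: B:9>5 C:7>2)
P1→{B,C} P2→{Q,R}

Survivors P1:{B,C} P2:{Q,R}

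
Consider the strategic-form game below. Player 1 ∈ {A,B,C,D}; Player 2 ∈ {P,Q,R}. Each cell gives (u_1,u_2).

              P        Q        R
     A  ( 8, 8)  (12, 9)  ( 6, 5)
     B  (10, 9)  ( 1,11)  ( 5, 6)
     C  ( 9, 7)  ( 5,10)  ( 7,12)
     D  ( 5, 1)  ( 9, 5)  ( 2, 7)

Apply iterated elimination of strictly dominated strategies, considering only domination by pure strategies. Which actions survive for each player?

Survivors P1:{A,C} P2:{Q,R}

P1 drop D (A beats it: P:8>5 Q:12>9 R:6>2)
P2 drop P (Q beats it: A:9>8 B:11>9 C:10>7)
P1 drop B (A beats it: Q:12>1 R:6>5)
P1→{A,C} P2→{Q,R}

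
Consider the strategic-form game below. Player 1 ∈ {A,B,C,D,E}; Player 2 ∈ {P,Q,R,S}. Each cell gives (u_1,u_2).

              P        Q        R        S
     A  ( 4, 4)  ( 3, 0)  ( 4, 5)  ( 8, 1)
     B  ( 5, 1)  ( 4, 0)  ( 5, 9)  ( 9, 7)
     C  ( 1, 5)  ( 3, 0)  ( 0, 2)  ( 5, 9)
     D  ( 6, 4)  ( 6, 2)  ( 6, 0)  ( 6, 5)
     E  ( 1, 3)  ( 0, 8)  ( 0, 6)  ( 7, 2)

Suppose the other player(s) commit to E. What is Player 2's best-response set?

argmax u_2 = {Q}

u_2(P vs E) = 3
u_2(Q vs E) = 8
u_2(R vs E) = 6
u_2(S vs E) = 2
max payoff 8 at {Q}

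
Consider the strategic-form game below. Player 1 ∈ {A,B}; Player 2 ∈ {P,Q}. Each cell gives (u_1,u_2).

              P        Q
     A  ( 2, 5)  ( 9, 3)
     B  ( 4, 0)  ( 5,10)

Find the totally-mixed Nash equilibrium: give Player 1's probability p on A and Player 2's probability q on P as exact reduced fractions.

P1 indiff ⇒ q·2+(1-q)·9 = q·4+(1-q)·5 ⇒ q(-2) = (1-q)(-4) ⇒ q = 2/3
P2 indiff ⇒ p·5+(1-p)·0 = p·3+(1-p)·10 ⇒ p(2) = (1-p)(10) ⇒ p = 5/6

p=5/6, q=2/3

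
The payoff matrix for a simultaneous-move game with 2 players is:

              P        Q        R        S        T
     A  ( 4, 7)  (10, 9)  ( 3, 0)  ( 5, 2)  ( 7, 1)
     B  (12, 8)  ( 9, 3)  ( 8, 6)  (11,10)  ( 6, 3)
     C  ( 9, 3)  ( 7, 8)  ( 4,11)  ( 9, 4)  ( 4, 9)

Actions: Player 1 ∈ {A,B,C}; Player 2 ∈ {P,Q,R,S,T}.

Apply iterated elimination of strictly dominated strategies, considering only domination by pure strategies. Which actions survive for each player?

IESDS → P1:{A,B} P2:{P,Q,S}

P1 drop C (B beats it: P:12>9 Q:9>7 R:8>4 S:11>9 T:6>4)
P2 drop R (P beats it: A:7>0 B:8>6)
P2 drop T (P beats it: A:7>1 B:8>3)
P1→{A,B} P2→{P,Q,S}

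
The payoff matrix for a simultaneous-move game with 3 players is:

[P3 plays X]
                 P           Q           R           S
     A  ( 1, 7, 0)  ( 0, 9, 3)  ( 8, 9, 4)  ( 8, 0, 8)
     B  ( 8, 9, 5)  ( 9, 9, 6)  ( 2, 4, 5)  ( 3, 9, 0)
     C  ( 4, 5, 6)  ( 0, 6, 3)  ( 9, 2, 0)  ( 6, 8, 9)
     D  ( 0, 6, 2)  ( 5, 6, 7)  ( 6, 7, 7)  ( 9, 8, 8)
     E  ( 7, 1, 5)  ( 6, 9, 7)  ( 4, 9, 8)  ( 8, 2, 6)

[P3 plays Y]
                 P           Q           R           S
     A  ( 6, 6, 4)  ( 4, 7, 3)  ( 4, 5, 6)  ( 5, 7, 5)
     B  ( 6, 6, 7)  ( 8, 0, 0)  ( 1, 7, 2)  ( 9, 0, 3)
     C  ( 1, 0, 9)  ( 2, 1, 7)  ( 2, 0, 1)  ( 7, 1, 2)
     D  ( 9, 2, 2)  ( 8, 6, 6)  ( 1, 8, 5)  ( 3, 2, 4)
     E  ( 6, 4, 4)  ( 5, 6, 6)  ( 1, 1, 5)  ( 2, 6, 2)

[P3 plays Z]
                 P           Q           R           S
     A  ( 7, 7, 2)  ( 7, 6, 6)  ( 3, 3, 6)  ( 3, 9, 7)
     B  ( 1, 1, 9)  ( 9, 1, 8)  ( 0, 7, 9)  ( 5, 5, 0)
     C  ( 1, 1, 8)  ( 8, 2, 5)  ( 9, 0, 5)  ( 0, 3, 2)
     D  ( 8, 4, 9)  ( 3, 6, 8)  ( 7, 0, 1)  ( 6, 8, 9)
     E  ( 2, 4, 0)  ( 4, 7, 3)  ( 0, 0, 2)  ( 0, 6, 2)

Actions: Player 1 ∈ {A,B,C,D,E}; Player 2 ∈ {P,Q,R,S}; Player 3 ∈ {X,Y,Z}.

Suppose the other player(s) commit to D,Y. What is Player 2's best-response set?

u_2(P vs D,Y) = 2
u_2(Q vs D,Y) = 6
u_2(R vs D,Y) = 8
u_2(S vs D,Y) = 2
max payoff 8 at {R}

argmax u_2 = {R}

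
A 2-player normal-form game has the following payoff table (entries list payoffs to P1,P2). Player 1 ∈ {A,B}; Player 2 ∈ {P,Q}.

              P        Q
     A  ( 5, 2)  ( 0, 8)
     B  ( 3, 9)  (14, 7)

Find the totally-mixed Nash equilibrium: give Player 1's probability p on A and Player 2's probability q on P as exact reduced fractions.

(p,q) = (1/4, 7/8)

P1 indiff ⇒ q·5+(1-q)·0 = q·3+(1-q)·14 ⇒ q(2) = (1-q)(14) ⇒ q = 7/8
P2 indiff ⇒ p·2+(1-p)·9 = p·8+(1-p)·7 ⇒ p(-6) = (1-p)(-2) ⇒ p = 1/4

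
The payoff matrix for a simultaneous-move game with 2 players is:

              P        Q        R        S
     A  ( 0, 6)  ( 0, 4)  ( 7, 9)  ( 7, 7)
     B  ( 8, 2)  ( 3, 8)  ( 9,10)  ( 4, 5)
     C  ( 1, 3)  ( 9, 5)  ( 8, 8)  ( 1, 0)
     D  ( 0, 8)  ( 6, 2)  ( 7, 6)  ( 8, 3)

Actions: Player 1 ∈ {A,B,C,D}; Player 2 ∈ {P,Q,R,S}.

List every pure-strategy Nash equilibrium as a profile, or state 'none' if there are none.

Nash profiles: (B,R)

(A,P): not NE [P1→B gives 8>0; P2→R gives 9>6]
(A,Q): not NE [P1→C gives 9>0; P2→R gives 9>4]
(A,R): not NE [P1→B gives 9>7]
(A,S): not NE [P1→D gives 8>7; P2→R gives 9>7]
(B,P): not NE [P2→R gives 10>2]
(B,Q): not NE [P1→C gives 9>3; P2→R gives 10>8]
(B,R): NE
(B,S): not NE [P1→D gives 8>4; P2→R gives 10>5]
(C,P): not NE [P1→B gives 8>1; P2→R gives 8>3]
(C,Q): not NE [P2→R gives 8>5]
(C,R): not NE [P1→B gives 9>8]
(C,S): not NE [P1→D gives 8>1; P2→R gives 8>0]
(D,P): not NE [P1→B gives 8>0]
(D,Q): not NE [P1→C gives 9>6; P2→P gives 8>2]
(D,R): not NE [P1→B gives 9>7; P2→P gives 8>6]
(D,S): not NE [P2→P gives 8>3]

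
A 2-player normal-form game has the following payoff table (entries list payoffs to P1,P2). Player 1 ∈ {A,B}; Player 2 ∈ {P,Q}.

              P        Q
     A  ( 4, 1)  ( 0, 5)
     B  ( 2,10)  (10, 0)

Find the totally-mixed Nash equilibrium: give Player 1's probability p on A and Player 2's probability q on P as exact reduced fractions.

P1 indiff ⇒ q·4+(1-q)·0 = q·2+(1-q)·10 ⇒ q(2) = (1-q)(10) ⇒ q = 5/6
P2 indiff ⇒ p·1+(1-p)·10 = p·5+(1-p)·0 ⇒ p(-4) = (1-p)(-10) ⇒ p = 5/7

(p,q) = (5/7, 5/6)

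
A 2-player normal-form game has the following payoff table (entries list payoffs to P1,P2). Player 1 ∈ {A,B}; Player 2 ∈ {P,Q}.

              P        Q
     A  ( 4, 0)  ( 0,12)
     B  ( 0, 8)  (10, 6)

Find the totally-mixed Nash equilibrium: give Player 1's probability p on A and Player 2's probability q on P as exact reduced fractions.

P1 indiff ⇒ q·4+(1-q)·0 = q·0+(1-q)·10 ⇒ q(4) = (1-q)(10) ⇒ q = 5/7
P2 indiff ⇒ p·0+(1-p)·8 = p·12+(1-p)·6 ⇒ p(-12) = (1-p)(-2) ⇒ p = 1/7

P1 mixes 1/7 on A; P2 mixes 5/7 on P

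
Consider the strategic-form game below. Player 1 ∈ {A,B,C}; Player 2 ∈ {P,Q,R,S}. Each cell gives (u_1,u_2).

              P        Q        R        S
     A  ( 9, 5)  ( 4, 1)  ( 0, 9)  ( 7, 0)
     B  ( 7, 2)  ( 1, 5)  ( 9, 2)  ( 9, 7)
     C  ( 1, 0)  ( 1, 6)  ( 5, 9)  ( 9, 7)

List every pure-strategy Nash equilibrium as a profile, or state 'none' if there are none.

(A,P): not NE [P2→R gives 9>5]
(A,Q): not NE [P2→R gives 9>1]
(A,R): not NE [P1→B gives 9>0]
(A,S): not NE [P1→C gives 9>7; P2→R gives 9>0]
(B,P): not NE [P1→A gives 9>7; P2→S gives 7>2]
(B,Q): not NE [P1→A gives 4>1; P2→S gives 7>5]
(B,R): not NE [P2→S gives 7>2]
(B,S): NE
(C,P): not NE [P1→A gives 9>1; P2→R gives 9>0]
(C,Q): not NE [P1→A gives 4>1; P2→R gives 9>6]
(C,R): not NE [P1→B gives 9>5]
(C,S): not NE [P2→R gives 9>7]

PSNE = {(B,S)}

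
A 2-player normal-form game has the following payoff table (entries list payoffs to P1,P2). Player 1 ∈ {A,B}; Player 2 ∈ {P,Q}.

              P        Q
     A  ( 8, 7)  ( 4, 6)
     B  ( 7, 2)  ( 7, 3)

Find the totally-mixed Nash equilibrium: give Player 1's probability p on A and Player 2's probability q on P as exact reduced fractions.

P1 mixes 1/2 on A; P2 mixes 3/4 on P

P1 indiff ⇒ q·8+(1-q)·4 = q·7+(1-q)·7 ⇒ q(1) = (1-q)(3) ⇒ q = 3/4
P2 indiff ⇒ p·7+(1-p)·2 = p·6+(1-p)·3 ⇒ p(1) = (1-p)(1) ⇒ p = 1/2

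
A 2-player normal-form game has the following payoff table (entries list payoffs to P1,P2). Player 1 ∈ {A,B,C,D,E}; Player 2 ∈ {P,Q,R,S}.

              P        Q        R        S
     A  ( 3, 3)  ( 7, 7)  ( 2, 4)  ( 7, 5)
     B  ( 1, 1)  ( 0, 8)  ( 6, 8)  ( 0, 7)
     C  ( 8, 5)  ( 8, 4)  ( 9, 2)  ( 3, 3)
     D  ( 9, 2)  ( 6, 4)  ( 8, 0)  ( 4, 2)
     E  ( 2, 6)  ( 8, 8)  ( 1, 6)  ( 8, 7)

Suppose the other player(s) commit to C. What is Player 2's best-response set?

u_2(P vs C) = 5
u_2(Q vs C) = 4
u_2(R vs C) = 2
u_2(S vs C) = 3
max payoff 5 at {P}

BR_2 = {P}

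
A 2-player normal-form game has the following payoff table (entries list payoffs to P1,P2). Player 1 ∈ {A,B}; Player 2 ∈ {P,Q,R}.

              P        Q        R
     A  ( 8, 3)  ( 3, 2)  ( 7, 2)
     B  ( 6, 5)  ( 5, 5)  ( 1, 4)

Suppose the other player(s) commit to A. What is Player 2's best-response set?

u_2(P vs A) = 3
u_2(Q vs A) = 2
u_2(R vs A) = 2
max payoff 3 at {P}

P2 best: {P}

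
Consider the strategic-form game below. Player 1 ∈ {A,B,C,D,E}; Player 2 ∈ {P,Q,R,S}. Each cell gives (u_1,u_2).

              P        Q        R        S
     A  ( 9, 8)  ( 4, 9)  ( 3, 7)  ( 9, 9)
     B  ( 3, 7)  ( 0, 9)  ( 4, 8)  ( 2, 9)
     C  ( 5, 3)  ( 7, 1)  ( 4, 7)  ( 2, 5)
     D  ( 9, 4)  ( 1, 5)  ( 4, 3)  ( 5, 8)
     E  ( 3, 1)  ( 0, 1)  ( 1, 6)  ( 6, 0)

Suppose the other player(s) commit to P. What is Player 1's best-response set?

u_1(A vs P) = 9
u_1(B vs P) = 3
u_1(C vs P) = 5
u_1(D vs P) = 9
u_1(E vs P) = 3
max payoff 9 at {A,D}

P1 best: {A,D}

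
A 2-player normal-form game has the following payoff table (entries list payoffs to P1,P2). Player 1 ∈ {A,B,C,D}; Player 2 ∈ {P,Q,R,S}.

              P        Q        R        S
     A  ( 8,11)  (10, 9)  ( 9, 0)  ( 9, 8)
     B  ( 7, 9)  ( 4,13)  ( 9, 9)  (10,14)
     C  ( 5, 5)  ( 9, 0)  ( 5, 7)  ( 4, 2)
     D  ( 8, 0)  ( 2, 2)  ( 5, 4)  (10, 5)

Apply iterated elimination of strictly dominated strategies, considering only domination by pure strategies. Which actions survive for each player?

P1 drop C (A beats it: P:8>5 Q:10>9 R:9>5 S:9>4)
P2 drop R (S beats it: A:8>0 B:14>9 D:5>4)
P1→{A,B,D} P2→{P,Q,S}

IESDS → P1:{A,B,D} P2:{P,Q,S}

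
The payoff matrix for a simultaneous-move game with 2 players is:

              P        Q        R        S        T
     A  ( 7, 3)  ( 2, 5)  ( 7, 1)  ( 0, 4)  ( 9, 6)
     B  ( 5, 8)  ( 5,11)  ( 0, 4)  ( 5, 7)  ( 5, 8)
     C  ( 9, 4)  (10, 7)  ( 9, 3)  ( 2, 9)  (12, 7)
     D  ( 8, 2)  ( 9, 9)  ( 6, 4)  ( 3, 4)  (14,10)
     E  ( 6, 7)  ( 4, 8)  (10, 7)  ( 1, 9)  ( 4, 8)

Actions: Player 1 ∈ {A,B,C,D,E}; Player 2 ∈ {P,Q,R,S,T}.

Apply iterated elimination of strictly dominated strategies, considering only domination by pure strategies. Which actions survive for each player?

IESDS → P1:{B,C,D} P2:{Q,S,T}

P1 drop A (C beats it: P:9>7 Q:10>2 R:9>7 S:2>0 T:12>9)
P2 drop P (Q beats it: B:11>8 C:7>4 D:9>2 E:8>7)
P2 drop R (Q beats it: B:11>4 C:7>3 D:9>4 E:8>7)
P1 drop E (B beats it: Q:5>4 S:5>1 T:5>4)
P1→{B,C,D} P2→{Q,S,T}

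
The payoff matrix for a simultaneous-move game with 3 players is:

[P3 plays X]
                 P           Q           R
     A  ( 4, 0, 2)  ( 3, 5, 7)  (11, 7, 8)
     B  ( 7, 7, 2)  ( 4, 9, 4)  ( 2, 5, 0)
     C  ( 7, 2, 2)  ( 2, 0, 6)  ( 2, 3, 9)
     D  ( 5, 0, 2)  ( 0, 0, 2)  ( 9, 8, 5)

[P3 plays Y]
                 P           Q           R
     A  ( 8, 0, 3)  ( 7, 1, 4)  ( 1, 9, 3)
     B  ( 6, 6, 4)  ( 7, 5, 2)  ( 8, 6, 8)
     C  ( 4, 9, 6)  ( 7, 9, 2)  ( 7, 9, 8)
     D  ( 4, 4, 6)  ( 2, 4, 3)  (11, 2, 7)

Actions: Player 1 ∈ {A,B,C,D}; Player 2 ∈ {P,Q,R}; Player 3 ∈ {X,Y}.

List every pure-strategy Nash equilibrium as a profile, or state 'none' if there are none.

Nash profiles: (A,R,X), (B,Q,X)

(A,P,X): not NE [P1→C gives 7>4; P2→R gives 7>0; P3→Y gives 3>2]
(A,P,Y): not NE [P2→R gives 9>0]
(A,Q,X): not NE [P1→B gives 4>3; P2→R gives 7>5]
(A,Q,Y): not NE [P2→R gives 9>1; P3→X gives 7>4]
(A,R,X): NE
(A,R,Y): not NE [P1→D gives 11>1; P3→X gives 8>3]
(B,P,X): not NE [P2→Q gives 9>7; P3→Y gives 4>2]
(B,P,Y): not NE [P1→A gives 8>6]
(B,Q,X): NE
(B,Q,Y): not NE [P2→R gives 6>5; P3→X gives 4>2]
(B,R,X): not NE [P1→A gives 11>2; P2→Q gives 9>5; P3→Y gives 8>0]
(B,R,Y): not NE [P1→D gives 11>8]
(C,P,X): not NE [P2→R gives 3>2; P3→Y gives 6>2]
(C,P,Y): not NE [P1→A gives 8>4]
(C,Q,X): not NE [P1→B gives 4>2; P2→R gives 3>0]
(C,Q,Y): not NE [P3→X gives 6>2]
(C,R,X): not NE [P1→A gives 11>2]
(C,R,Y): not NE [P1→D gives 11>7; P3→X gives 9>8]
(D,P,X): not NE [P1→C gives 7>5; P2→R gives 8>0; P3→Y gives 6>2]
(D,P,Y): not NE [P1→A gives 8>4]
(D,Q,X): not NE [P1→B gives 4>0; P2→R gives 8>0; P3→Y gives 3>2]
(D,Q,Y): not NE [P1→C gives 7>2]
(D,R,X): not NE [P1→A gives 11>9; P3→Y gives 7>5]
(D,R,Y): not NE [P2→Q gives 4>2]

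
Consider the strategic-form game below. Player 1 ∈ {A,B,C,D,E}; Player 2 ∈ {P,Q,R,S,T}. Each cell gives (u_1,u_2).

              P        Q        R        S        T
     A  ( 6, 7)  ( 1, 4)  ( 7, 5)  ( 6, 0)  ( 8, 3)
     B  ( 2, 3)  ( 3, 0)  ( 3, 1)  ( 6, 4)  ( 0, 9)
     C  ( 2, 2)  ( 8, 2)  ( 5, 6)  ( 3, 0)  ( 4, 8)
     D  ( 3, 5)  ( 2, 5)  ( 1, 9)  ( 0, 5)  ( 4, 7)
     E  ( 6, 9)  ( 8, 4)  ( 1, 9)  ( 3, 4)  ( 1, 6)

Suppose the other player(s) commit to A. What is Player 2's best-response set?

BR_2 = {P}

u_2(P vs A) = 7
u_2(Q vs A) = 4
u_2(R vs A) = 5
u_2(S vs A) = 0
u_2(T vs A) = 3
max payoff 7 at {P}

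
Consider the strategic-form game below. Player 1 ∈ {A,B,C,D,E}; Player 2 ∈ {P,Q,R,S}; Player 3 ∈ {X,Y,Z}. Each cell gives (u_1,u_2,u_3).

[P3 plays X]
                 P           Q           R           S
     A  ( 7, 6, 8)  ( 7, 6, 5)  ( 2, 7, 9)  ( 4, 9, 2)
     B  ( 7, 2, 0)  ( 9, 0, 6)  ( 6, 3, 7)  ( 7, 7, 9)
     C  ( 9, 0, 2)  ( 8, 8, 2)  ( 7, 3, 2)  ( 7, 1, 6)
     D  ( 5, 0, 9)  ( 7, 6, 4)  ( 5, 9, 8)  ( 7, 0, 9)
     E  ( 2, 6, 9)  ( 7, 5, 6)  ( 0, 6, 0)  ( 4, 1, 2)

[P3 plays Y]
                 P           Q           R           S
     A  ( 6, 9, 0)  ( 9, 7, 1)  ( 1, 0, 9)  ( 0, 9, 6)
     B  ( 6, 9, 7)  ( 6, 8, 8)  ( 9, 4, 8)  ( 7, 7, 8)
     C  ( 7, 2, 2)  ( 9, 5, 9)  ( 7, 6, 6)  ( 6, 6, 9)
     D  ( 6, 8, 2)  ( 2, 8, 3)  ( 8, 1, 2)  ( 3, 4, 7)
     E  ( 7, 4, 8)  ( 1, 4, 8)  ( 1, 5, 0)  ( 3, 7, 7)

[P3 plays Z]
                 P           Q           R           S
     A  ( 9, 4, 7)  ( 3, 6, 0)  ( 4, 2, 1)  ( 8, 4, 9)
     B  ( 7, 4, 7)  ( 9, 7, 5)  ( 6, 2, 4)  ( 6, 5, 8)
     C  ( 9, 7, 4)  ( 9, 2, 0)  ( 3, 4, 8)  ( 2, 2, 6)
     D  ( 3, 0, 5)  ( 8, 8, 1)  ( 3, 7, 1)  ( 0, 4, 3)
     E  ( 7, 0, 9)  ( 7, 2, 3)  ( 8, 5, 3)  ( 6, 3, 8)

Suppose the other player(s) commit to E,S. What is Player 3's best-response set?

u_3(X vs E,S) = 2
u_3(Y vs E,S) = 7
u_3(Z vs E,S) = 8
max payoff 8 at {Z}

BR_3 = {Z}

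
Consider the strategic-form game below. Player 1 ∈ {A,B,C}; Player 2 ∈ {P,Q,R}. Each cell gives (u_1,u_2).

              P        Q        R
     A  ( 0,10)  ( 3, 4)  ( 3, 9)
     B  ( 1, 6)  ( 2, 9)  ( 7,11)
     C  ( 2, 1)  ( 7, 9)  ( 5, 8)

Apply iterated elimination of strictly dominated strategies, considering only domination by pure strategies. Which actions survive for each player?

Survivors P1:{B,C} P2:{Q,R}

P1 drop A (C beats it: P:2>0 Q:7>3 R:5>3)
P2 drop P (Q beats it: B:9>6 C:9>1)
P1→{B,C} P2→{Q,R}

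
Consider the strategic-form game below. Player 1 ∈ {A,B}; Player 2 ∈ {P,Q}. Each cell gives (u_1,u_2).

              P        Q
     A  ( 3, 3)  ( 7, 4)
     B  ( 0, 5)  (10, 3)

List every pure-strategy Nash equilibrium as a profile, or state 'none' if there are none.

(A,P): not NE [P2→Q gives 4>3]
(A,Q): not NE [P1→B gives 10>7]
(B,P): not NE [P1→A gives 3>0]
(B,Q): not NE [P2→P gives 5>3]

PSNE: ∅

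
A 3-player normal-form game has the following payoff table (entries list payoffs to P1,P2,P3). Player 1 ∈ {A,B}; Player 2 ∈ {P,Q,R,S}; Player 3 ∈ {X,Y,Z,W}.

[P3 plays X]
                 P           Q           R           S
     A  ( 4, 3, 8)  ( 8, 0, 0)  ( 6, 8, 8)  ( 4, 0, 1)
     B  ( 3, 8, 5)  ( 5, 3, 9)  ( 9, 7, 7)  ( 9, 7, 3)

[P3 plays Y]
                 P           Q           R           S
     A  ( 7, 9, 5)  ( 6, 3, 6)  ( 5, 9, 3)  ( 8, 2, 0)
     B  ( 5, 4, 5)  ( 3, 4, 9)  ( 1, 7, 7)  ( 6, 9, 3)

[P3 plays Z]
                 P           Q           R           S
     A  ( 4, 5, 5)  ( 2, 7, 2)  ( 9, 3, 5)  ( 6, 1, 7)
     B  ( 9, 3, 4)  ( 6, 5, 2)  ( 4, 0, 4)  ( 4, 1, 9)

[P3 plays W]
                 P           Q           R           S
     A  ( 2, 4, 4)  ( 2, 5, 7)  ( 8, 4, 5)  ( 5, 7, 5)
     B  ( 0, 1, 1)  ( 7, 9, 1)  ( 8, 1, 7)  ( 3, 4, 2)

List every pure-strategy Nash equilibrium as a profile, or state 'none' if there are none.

Equilibria: none

(A,P,X): not NE [P2→R gives 8>3]
(A,P,Y): not NE [P3→X gives 8>5]
(A,P,Z): not NE [P1→B gives 9>4; P2→Q gives 7>5; P3→X gives 8>5]
(A,P,W): not NE [P2→S gives 7>4; P3→X gives 8>4]
(A,Q,X): not NE [P2→R gives 8>0; P3→W gives 7>0]
(A,Q,Y): not NE [P2→R gives 9>3; P3→W gives 7>6]
(A,Q,Z): not NE [P1→B gives 6>2; P3→W gives 7>2]
(A,Q,W): not NE [P1→B gives 7>2; P2→S gives 7>5]
(A,R,X): not NE [P1→B gives 9>6]
(A,R,Y): not NE [P3→X gives 8>3]
(A,R,Z): not NE [P2→Q gives 7>3; P3→X gives 8>5]
(A,R,W): not NE [P2→S gives 7>4; P3→X gives 8>5]
(A,S,X): not NE [P1→B gives 9>4; P2→R gives 8>0; P3→Z gives 7>1]
(A,S,Y): not NE [P2→R gives 9>2; P3→Z gives 7>0]
(A,S,Z): not NE [P2→Q gives 7>1]
(A,S,W): not NE [P3→Z gives 7>5]
(B,P,X): not NE [P1→A gives 4>3]
(B,P,Y): not NE [P1→A gives 7>5; P2→S gives 9>4]
(B,P,Z): not NE [P2→Q gives 5>3; P3→Y gives 5>4]
(B,P,W): not NE [P1→A gives 2>0; P2→Q gives 9>1; P3→Y gives 5>1]
(B,Q,X): not NE [P1→A gives 8>5; P2→P gives 8>3]
(B,Q,Y): not NE [P1→A gives 6>3; P2→S gives 9>4]
(B,Q,Z): not NE [P3→Y gives 9>2]
(B,Q,W): not NE [P3→Y gives 9>1]
(B,R,X): not NE [P2→P gives 8>7]
(B,R,Y): not NE [P1→A gives 5>1; P2→S gives 9>7]
(B,R,Z): not NE [P1→A gives 9>4; P2→Q gives 5>0; P3→W gives 7>4]
(B,R,W): not NE [P2→Q gives 9>1]
(B,S,X): not NE [P2→P gives 8>7; P3→Z gives 9>3]
(B,S,Y): not NE [P1→A gives 8>6; P3→Z gives 9>3]
(B,S,Z): not NE [P1→A gives 6>4; P2→Q gives 5>1]
(B,S,W): not NE [P1→A gives 5>3; P2→Q gives 9>4; P3→Z gives 9>2]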